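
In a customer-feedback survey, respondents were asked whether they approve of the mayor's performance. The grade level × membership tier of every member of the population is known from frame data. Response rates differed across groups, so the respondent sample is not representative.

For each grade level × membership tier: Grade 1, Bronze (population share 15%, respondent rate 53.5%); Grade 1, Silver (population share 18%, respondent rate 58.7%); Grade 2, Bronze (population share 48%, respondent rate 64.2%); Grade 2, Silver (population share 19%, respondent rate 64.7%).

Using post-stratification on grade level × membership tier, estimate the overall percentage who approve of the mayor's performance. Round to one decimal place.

61.7%

Reweight to the known grade level × membership tier distribution:
  Grade 1, Bronze: 0.15 × 53.5 = 8.025
  Grade 1, Silver: 0.18 × 58.7 = 10.566
  Grade 2, Bronze: 0.48 × 64.2 = 30.816
  Grade 2, Silver: 0.19 × 64.7 = 12.293
Post-stratified estimate = 61.7 → 61.7%.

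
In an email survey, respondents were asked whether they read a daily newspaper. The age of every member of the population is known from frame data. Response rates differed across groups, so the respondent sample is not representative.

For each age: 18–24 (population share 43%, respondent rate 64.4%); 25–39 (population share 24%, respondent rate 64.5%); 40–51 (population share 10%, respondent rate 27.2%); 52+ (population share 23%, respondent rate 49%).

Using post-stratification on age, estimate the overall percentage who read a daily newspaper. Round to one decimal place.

57.2%

Each cell contributes population-share × respondent value:
  18–24: 0.43 × 64.4 = 27.692
  25–39: 0.24 × 64.5 = 15.48
  40–51: 0.1 × 27.2 = 2.72
  52+: 0.23 × 49 = 11.27
Post-stratified estimate = 57.162 → 57.2%.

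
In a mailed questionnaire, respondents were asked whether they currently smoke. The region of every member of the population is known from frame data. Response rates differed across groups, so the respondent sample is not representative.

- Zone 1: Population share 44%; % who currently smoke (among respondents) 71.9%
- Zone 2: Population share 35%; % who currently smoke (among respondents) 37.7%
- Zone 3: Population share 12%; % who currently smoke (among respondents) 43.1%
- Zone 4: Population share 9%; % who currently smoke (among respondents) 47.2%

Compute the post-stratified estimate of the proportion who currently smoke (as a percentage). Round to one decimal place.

54.3%

Post-stratification weights by population share, not respondent share:
  Zone 1: 0.44 × 71.9 = 31.636
  Zone 2: 0.35 × 37.7 = 13.195
  Zone 3: 0.12 × 43.1 = 5.172
  Zone 4: 0.09 × 47.2 = 4.248
Post-stratified estimate = 54.251 → 54.3%.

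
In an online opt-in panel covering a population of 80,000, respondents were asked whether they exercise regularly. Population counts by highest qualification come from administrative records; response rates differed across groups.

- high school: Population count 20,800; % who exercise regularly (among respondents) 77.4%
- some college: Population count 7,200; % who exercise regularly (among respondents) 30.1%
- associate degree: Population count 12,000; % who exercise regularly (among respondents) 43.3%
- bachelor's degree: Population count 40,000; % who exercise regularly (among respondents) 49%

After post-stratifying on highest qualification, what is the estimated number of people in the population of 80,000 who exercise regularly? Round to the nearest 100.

Estimated count per cell = population count × respondent percentage:
  high school: 20,800 × 77.4% = 16099.2
  some college: 7,200 × 30.1% = 2167.2
  associate degree: 12,000 × 43.3% = 5196
  bachelor's degree: 40,000 × 49% = 19,600
Estimated total = 43062.4 → 43,100.

43,100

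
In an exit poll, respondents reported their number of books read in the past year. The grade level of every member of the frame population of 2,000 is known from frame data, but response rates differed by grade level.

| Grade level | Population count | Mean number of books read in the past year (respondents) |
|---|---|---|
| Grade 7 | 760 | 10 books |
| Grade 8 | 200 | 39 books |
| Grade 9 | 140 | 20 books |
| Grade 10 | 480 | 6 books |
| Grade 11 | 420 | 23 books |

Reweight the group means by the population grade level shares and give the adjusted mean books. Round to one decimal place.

Weight each group's respondent value by its population share:
  Grade 7: (760/2,000) × 10 = 3.8
  Grade 8: (200/2,000) × 39 = 3.9
  Grade 9: (140/2,000) × 20 = 1.4
  Grade 10: (480/2,000) × 6 = 1.44
  Grade 11: (420/2,000) × 23 = 4.83
Post-stratified estimate = 15.37 → 15.4.

15.4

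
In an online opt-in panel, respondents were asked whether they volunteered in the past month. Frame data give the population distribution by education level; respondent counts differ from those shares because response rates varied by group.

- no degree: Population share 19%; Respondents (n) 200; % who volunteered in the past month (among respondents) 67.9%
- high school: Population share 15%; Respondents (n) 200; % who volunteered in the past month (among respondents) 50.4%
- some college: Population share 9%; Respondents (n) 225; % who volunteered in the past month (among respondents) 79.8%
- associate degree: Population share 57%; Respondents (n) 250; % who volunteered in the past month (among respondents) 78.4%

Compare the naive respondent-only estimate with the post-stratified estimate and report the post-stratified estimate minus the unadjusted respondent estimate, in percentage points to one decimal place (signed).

+2.4 percentage points

Unadjusted (pooled respondent) estimate weights by respondent counts:
  (200/875)×67.9 + (200/875)×50.4 + (225/875)×79.8 + (250/875)×78.4 = 69.96%
Reweighting by population education level shares:
  0.19×67.9 + 0.15×50.4 + 0.09×79.8 + 0.57×78.4 = 72.331%
Difference = 72.331 − 69.96 = 2.371 pp.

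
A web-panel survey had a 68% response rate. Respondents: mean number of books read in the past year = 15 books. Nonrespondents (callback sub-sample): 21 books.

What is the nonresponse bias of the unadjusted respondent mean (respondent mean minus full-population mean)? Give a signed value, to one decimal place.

Nonresponse fraction = 1 − 0.68 = 0.32.
Bias = (nonresponse fraction) × (respondent mean − nonrespondent mean)
     = 0.32 × (15 − 21) = 0.32 × -6 = -1.92.

-1.9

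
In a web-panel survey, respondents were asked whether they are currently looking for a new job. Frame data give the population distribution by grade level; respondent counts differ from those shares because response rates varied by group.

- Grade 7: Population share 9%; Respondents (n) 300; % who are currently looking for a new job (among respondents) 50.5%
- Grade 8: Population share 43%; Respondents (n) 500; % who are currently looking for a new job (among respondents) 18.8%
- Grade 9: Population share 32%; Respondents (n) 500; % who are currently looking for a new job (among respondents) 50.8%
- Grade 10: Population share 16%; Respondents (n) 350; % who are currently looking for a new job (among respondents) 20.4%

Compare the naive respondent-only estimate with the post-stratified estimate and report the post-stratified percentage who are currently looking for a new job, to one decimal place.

Without adjustment, the pooled respondent share is:
  (300/1650)×50.5 + (500/1650)×18.8 + (500/1650)×50.8 + (350/1650)×20.4 = 34.6%
Reweighting by population grade level shares:
  0.09×50.5 + 0.43×18.8 + 0.32×50.8 + 0.16×20.4 = 32.149%

32.1%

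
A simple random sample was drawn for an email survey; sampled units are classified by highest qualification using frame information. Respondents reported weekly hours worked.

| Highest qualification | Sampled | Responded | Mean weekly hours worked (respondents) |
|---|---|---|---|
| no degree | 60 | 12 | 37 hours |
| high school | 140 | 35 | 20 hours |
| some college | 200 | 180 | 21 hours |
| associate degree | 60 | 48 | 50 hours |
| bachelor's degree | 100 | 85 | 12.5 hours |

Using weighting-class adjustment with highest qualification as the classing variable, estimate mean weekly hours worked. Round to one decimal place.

Response rates by class: no degree 12/60 = 20%, high school 35/140 = 25%, some college 180/200 = 90%, associate degree 48/60 = 80%, bachelor's degree 85/100 = 85%.
Weighting each respondent by the inverse class response rate inflates each class back to its sampled size, so the class weight is n_sampled:
  no degree: 60 × 37 = 2220
  high school: 140 × 20 = 2800
  some college: 200 × 21 = 4200
  associate degree: 60 × 50 = 3000
  bachelor's degree: 100 × 12.5 = 1250
Adjusted estimate = 13,470 / 560 = 24.0536 → 24.1.

24.1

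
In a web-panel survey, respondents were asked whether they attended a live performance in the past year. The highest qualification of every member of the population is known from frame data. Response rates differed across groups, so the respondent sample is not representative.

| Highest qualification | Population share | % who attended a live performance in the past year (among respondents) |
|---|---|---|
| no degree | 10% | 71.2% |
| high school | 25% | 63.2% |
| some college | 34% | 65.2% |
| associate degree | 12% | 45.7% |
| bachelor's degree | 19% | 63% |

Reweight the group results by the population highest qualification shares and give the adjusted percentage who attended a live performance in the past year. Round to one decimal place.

Each cell contributes population-share × respondent value:
  no degree: 0.1 × 71.2 = 7.12
  high school: 0.25 × 63.2 = 15.8
  some college: 0.34 × 65.2 = 22.168
  associate degree: 0.12 × 45.7 = 5.484
  bachelor's degree: 0.19 × 63 = 11.97
Post-stratified estimate = 62.542 → 62.5%.

62.5%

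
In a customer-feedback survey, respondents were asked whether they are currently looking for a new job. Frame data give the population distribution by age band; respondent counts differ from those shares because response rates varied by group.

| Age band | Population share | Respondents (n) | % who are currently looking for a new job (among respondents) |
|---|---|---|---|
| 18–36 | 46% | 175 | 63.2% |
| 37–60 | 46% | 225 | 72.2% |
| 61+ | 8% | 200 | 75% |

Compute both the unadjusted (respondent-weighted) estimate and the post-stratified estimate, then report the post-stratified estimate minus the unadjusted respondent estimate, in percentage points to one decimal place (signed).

-2.2 percentage points

Unadjusted (pooled respondent) estimate weights by respondent counts:
  (175/600)×63.2 + (225/600)×72.2 + (200/600)×75 = 70.5083%
Reweighting by population age band shares:
  0.46×63.2 + 0.46×72.2 + 0.08×75 = 68.284%
Difference = 68.284 − 70.5083 = -2.2243 pp.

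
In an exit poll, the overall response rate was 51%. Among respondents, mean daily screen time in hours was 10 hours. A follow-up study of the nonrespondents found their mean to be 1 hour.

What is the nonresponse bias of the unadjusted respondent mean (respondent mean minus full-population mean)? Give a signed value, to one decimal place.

Nonresponse fraction = 1 − 0.51 = 0.49.
Bias = (nonresponse fraction) × (respondent mean − nonrespondent mean)
     = 0.49 × (10 − 1) = 0.49 × 9 = 4.41.

+4.4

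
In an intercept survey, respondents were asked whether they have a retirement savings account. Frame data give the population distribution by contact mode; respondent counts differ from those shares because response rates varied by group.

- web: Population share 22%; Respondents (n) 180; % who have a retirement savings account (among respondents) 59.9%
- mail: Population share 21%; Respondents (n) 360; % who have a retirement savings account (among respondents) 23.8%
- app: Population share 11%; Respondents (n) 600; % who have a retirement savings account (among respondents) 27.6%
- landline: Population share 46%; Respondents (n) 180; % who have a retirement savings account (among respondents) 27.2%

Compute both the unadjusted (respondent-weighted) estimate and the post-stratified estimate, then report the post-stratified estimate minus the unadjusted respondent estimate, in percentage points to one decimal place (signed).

Without adjustment, the pooled respondent share is:
  (180/1320)×59.9 + (360/1320)×23.8 + (600/1320)×27.6 + (180/1320)×27.2 = 30.9136%
Post-stratifying to population shares instead:
  0.22×59.9 + 0.21×23.8 + 0.11×27.6 + 0.46×27.2 = 33.724%
Difference = 33.724 − 30.9136 = 2.8104 pp.

+2.8 percentage points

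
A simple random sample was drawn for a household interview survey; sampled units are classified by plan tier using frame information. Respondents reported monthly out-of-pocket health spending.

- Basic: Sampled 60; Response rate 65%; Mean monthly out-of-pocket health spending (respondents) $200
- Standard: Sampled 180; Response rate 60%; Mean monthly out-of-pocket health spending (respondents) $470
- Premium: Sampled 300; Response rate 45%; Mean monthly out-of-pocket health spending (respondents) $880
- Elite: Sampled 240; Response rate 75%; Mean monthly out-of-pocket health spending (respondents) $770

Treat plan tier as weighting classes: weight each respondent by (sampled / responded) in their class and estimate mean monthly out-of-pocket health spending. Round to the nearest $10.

$700

With weight = n_sampled/n_responded per class, the weighted class total is n_sampled:
  Basic: 60 × 200 = 12,000
  Standard: 180 × 470 = 84,600
  Premium: 300 × 880 = 264,000
  Elite: 240 × 770 = 184,800
Adjusted estimate = 545,400 / 780 = 699.231 → $700.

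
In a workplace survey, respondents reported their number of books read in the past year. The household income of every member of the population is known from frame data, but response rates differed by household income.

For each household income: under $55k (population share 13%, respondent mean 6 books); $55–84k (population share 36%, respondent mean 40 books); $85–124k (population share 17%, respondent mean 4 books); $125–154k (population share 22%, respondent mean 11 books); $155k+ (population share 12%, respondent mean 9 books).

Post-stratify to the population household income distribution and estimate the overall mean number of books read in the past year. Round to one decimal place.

Post-stratification weights by population share, not respondent share:
  under $55k: 0.13 × 6 = 0.78
  $55–84k: 0.36 × 40 = 14.4
  $85–124k: 0.17 × 4 = 0.68
  $125–154k: 0.22 × 11 = 2.42
  $155k+: 0.12 × 9 = 1.08
Post-stratified estimate = 19.36 → 19.4.

19.4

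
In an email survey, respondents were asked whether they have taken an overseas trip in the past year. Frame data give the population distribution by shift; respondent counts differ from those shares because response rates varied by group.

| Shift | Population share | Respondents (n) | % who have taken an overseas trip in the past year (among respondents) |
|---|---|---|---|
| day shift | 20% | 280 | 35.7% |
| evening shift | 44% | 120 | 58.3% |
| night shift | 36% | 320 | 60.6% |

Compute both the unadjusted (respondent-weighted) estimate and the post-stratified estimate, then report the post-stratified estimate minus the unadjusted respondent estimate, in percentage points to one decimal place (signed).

+4.1 percentage points

Unadjusted (pooled respondent) estimate weights by respondent counts:
  (280/720)×35.7 + (120/720)×58.3 + (320/720)×60.6 = 50.5333%
Reweighting by population shift shares:
  0.2×35.7 + 0.44×58.3 + 0.36×60.6 = 54.608%
Difference = 54.608 − 50.5333 = 4.0747 pp.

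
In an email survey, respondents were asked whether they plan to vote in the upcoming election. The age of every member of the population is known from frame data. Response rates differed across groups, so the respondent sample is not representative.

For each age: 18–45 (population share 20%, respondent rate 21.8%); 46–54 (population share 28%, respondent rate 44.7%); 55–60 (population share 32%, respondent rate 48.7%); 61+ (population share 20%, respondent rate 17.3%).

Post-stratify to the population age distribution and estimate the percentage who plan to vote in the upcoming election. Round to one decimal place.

Weight each group's respondent value by its population share:
  18–45: 0.2 × 21.8 = 4.36
  46–54: 0.28 × 44.7 = 12.516
  55–60: 0.32 × 48.7 = 15.584
  61+: 0.2 × 17.3 = 3.46
Post-stratified estimate = 35.92 → 35.9%.

35.9%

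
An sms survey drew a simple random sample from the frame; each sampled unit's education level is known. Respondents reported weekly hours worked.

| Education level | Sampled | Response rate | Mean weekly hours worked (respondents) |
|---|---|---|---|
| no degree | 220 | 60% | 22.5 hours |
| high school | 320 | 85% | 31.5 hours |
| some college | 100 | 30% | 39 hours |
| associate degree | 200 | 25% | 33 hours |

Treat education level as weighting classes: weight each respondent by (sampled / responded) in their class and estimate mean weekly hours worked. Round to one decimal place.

Each respondent's weight = sampled/responded in their class; summing within a class gives n_sampled, so:
  no degree: 220 × 22.5 = 4950
  high school: 320 × 31.5 = 10,080
  some college: 100 × 39 = 3900
  associate degree: 200 × 33 = 6600
Adjusted estimate = 25,530 / 840 = 30.3929 → 30.4.

30.4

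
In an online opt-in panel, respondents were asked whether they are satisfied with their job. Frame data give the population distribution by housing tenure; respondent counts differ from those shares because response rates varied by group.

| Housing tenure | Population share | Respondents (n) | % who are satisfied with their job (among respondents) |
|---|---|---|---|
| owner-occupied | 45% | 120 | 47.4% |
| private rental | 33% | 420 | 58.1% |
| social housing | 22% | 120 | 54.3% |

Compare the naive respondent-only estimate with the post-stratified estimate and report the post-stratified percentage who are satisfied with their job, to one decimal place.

Unadjusted (pooled respondent) estimate weights by respondent counts:
  (120/660)×47.4 + (420/660)×58.1 + (120/660)×54.3 = 55.4636%
Reweighting by population housing tenure shares:
  0.45×47.4 + 0.33×58.1 + 0.22×54.3 = 52.449%

52.4%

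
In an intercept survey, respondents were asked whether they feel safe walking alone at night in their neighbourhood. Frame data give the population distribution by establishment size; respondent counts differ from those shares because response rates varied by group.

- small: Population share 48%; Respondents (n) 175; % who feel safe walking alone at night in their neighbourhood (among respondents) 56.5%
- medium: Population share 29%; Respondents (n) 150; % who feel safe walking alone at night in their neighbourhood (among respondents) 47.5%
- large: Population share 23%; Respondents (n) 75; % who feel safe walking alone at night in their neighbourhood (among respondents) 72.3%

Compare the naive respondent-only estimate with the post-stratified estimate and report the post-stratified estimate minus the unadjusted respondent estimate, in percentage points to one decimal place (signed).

Unadjusted (pooled respondent) estimate weights by respondent counts:
  (175/400)×56.5 + (150/400)×47.5 + (75/400)×72.3 = 56.0875%
Reweighting by population establishment size shares:
  0.48×56.5 + 0.29×47.5 + 0.23×72.3 = 57.524%
Difference = 57.524 − 56.0875 = 1.4365 pp.

+1.4 percentage points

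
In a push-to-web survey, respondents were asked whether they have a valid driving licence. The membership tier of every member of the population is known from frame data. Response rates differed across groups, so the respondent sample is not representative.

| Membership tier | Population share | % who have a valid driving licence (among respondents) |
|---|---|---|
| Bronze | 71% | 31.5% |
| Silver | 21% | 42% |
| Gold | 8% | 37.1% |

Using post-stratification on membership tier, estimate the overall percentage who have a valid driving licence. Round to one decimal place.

34.2%

Weight each group's respondent value by its population share:
  Bronze: 0.71 × 31.5 = 22.365
  Silver: 0.21 × 42 = 8.82
  Gold: 0.08 × 37.1 = 2.968
Post-stratified estimate = 34.153 → 34.2%.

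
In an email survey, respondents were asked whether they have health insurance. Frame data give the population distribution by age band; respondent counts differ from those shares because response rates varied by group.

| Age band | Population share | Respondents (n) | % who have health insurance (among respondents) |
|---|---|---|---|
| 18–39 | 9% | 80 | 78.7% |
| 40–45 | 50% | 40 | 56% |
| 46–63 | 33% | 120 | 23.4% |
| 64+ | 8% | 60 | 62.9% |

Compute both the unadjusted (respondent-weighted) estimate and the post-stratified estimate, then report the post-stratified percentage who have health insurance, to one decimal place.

47.8%

Unadjusted (pooled respondent) estimate weights by respondent counts:
  (80/300)×78.7 + (40/300)×56 + (120/300)×23.4 + (60/300)×62.9 = 50.3933%
Reweighting by population age band shares:
  0.09×78.7 + 0.5×56 + 0.33×23.4 + 0.08×62.9 = 47.837%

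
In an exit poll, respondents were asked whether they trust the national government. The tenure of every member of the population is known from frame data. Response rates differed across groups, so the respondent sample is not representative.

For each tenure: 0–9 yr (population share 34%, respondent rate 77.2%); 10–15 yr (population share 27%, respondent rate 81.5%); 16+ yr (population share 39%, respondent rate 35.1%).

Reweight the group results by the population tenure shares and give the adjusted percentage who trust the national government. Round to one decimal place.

61.9%

Post-stratification weights by population share, not respondent share:
  0–9 yr: 0.34 × 77.2 = 26.248
  10–15 yr: 0.27 × 81.5 = 22.005
  16+ yr: 0.39 × 35.1 = 13.689
Post-stratified estimate = 61.942 → 61.9%.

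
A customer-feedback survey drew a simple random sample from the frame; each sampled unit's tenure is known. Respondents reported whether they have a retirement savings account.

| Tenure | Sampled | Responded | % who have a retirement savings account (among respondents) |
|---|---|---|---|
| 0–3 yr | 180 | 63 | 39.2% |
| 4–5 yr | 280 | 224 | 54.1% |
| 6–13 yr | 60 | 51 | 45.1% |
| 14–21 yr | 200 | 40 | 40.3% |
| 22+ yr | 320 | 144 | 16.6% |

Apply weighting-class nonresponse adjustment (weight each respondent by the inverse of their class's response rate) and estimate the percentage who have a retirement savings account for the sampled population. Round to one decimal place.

Class response rates: 0–3 yr 63/180 = 35%, 4–5 yr 224/280 = 80%, 6–13 yr 51/60 = 85%, 14–21 yr 40/200 = 20%, 22+ yr 144/320 = 45%.
Each respondent's weight = sampled/responded in their class; summing within a class gives n_sampled, so:
  0–3 yr: 180 × 39.2 = 7056
  4–5 yr: 280 × 54.1 = 15,148
  6–13 yr: 60 × 45.1 = 2706
  14–21 yr: 200 × 40.3 = 8060
  22+ yr: 320 × 16.6 = 5312
Adjusted estimate = 38,282 / 1,040 = 36.8096 → 36.8%.

36.8%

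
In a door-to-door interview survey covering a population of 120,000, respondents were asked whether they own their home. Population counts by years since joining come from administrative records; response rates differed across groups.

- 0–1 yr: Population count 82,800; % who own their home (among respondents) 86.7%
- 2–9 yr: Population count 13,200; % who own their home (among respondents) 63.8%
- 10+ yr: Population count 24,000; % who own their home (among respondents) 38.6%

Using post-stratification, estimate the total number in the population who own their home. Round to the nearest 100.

89,500

Estimated count per cell = population count × respondent percentage:
  0–1 yr: 82,800 × 86.7% = 71787.6
  2–9 yr: 13,200 × 63.8% = 8421.6
  10+ yr: 24,000 × 38.6% = 9264
Estimated total = 89473.2 → 89,500.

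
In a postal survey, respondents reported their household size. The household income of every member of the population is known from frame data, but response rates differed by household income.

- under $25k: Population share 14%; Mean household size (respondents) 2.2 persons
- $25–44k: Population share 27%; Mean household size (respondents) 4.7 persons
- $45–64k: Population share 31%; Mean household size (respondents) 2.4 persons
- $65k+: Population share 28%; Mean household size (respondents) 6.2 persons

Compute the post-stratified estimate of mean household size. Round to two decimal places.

Each cell contributes population-share × respondent value:
  under $25k: 0.14 × 2.2 = 0.308
  $25–44k: 0.27 × 4.7 = 1.269
  $45–64k: 0.31 × 2.4 = 0.744
  $65k+: 0.28 × 6.2 = 1.736
Post-stratified estimate = 4.057 → 4.06.

4.06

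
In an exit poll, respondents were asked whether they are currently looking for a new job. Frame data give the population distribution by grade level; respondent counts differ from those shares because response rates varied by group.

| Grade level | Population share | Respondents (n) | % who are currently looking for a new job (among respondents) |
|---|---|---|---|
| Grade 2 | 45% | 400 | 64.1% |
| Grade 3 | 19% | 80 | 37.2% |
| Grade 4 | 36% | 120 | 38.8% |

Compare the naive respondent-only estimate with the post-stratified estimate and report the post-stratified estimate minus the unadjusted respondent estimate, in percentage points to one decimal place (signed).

-5.6 percentage points

Naive respondent-only estimate (weights = respondent counts):
  (400/600)×64.1 + (80/600)×37.2 + (120/600)×38.8 = 55.4533%
Post-stratified estimate weights by population shares:
  0.45×64.1 + 0.19×37.2 + 0.36×38.8 = 49.881%
Difference = 49.881 − 55.4533 = -5.5723 pp.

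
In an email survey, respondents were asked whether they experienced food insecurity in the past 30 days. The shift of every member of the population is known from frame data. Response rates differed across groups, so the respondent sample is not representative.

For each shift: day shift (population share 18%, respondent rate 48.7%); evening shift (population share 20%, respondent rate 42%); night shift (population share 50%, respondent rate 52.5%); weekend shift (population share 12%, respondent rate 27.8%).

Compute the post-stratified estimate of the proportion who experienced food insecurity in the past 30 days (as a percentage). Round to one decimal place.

46.8%

Each cell contributes population-share × respondent value:
  day shift: 0.18 × 48.7 = 8.766
  evening shift: 0.2 × 42 = 8.4
  night shift: 0.5 × 52.5 = 26.25
  weekend shift: 0.12 × 27.8 = 3.336
Post-stratified estimate = 46.752 → 46.8%.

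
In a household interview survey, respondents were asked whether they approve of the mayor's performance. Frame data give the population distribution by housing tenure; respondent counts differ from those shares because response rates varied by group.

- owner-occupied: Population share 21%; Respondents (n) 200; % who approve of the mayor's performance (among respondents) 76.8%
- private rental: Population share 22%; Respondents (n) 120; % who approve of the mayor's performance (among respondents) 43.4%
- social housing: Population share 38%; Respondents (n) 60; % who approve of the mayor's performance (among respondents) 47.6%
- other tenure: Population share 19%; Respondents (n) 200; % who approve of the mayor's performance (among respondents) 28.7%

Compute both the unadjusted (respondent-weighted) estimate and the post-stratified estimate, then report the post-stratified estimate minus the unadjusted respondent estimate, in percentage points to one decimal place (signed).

-1.1 percentage points

Without adjustment, the pooled respondent share is:
  (200/580)×76.8 + (120/580)×43.4 + (60/580)×47.6 + (200/580)×28.7 = 50.2828%
Post-stratified estimate weights by population shares:
  0.21×76.8 + 0.22×43.4 + 0.38×47.6 + 0.19×28.7 = 49.217%
Difference = 49.217 − 50.2828 = -1.0658 pp.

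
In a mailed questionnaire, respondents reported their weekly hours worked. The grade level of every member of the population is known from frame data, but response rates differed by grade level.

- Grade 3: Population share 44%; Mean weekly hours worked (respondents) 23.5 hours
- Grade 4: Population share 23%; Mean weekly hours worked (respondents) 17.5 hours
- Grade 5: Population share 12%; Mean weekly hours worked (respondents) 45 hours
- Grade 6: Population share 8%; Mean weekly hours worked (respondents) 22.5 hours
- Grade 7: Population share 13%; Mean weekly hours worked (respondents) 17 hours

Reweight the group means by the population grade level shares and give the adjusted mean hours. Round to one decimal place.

Post-stratification weights by population share, not respondent share:
  Grade 3: 0.44 × 23.5 = 10.34
  Grade 4: 0.23 × 17.5 = 4.025
  Grade 5: 0.12 × 45 = 5.4
  Grade 6: 0.08 × 22.5 = 1.8
  Grade 7: 0.13 × 17 = 2.21
Post-stratified estimate = 23.775 → 23.8.

23.8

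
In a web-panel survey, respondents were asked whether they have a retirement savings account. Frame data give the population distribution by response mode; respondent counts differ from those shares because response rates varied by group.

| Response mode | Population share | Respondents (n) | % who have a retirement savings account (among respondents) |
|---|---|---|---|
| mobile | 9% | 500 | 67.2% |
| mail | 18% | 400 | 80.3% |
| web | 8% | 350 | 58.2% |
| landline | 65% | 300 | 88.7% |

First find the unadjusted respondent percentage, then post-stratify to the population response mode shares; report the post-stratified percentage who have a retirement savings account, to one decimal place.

Without adjustment, the pooled respondent share is:
  (500/1550)×67.2 + (400/1550)×80.3 + (350/1550)×58.2 + (300/1550)×88.7 = 72.7097%
Post-stratifying to population shares instead:
  0.09×67.2 + 0.18×80.3 + 0.08×58.2 + 0.65×88.7 = 82.813%

82.8%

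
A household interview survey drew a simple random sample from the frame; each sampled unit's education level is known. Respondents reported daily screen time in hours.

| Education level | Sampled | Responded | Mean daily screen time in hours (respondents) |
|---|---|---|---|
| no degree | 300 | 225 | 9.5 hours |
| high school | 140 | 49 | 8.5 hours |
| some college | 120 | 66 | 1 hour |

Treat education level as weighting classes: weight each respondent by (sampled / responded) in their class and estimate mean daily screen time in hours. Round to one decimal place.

7.4

Class response rates: no degree 225/300 = 75%, high school 49/140 = 35%, some college 66/120 = 55%.
Each respondent's weight = sampled/responded in their class; summing within a class gives n_sampled, so:
  no degree: 300 × 9.5 = 2850
  high school: 140 × 8.5 = 1190
  some college: 120 × 1 = 120
Adjusted estimate = 4160 / 560 = 7.42857 → 7.4.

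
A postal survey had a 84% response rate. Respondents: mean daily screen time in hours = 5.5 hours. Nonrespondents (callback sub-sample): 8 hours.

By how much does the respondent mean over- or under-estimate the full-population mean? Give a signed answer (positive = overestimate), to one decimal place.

-0.4

Nonresponse fraction = 1 − 0.84 = 0.16.
Bias = (nonresponse fraction) × (respondent mean − nonrespondent mean)
     = 0.16 × (5.5 − 8) = 0.16 × -2.5 = -0.4.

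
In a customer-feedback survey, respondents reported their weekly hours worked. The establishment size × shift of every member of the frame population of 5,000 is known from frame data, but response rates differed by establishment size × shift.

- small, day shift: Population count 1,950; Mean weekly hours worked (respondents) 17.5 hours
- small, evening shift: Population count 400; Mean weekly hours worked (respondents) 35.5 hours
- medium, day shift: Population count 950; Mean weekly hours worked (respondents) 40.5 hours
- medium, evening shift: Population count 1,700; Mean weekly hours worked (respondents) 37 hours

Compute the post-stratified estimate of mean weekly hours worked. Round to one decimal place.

Each cell contributes population-share × respondent value:
  small, day shift: (1,950/5,000) × 17.5 = 6.825
  small, evening shift: (400/5,000) × 35.5 = 2.84
  medium, day shift: (950/5,000) × 40.5 = 7.695
  medium, evening shift: (1,700/5,000) × 37 = 12.58
Post-stratified estimate = 29.94 → 29.9.

29.9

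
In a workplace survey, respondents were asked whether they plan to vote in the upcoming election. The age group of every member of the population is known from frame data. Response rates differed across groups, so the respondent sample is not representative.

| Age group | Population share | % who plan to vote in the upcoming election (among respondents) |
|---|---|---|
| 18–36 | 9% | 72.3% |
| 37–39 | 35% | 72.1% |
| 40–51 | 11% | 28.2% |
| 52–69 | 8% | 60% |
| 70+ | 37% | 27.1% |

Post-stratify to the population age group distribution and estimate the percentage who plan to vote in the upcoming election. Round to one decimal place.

49.7%

Post-stratification weights by population share, not respondent share:
  18–36: 0.09 × 72.3 = 6.507
  37–39: 0.35 × 72.1 = 25.235
  40–51: 0.11 × 28.2 = 3.102
  52–69: 0.08 × 60 = 4.8
  70+: 0.37 × 27.1 = 10.027
Post-stratified estimate = 49.671 → 49.7%.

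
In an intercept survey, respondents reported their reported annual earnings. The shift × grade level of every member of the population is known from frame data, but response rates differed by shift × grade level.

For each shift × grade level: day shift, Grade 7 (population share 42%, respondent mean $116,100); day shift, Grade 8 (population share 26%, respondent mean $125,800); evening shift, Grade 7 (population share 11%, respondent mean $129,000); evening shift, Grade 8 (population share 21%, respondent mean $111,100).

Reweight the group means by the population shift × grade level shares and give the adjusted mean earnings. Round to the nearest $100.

$119,000

Reweight to the known shift × grade level distribution:
  day shift, Grade 7: 0.42 × 116,100 = 48,762
  day shift, Grade 8: 0.26 × 125,800 = 32,708
  evening shift, Grade 7: 0.11 × 129,000 = 14,190
  evening shift, Grade 8: 0.21 × 111,100 = 23,331
Post-stratified estimate = 118,991 → $119,000.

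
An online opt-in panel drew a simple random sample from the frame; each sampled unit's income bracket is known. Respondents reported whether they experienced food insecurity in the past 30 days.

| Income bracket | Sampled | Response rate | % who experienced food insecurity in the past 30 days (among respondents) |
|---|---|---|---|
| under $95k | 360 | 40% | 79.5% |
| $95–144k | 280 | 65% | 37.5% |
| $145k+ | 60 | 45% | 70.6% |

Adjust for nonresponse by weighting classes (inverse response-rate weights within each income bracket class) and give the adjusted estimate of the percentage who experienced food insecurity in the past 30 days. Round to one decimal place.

61.9%

Weighting each respondent by the inverse class response rate inflates each class back to its sampled size, so the class weight is n_sampled:
  under $95k: 360 × 79.5 = 28,620
  $95–144k: 280 × 37.5 = 10,500
  $145k+: 60 × 70.6 = 4236
Adjusted estimate = 43,356 / 700 = 61.9371 → 61.9%.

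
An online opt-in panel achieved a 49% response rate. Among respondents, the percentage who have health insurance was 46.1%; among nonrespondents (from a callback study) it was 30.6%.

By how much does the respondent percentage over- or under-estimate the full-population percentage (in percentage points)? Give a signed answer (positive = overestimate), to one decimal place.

Nonresponse fraction = 1 − 0.49 = 0.51.
Bias = (nonresponse fraction) × (respondent percentage − nonrespondent percentage)
     = 0.51 × (46.1 − 30.6) = 0.51 × 15.5 = 7.905.

+7.9 percentage points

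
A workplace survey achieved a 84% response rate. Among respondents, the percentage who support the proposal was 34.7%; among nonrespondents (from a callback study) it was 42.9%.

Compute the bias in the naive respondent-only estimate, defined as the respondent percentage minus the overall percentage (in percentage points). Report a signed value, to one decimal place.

Nonresponse fraction = 1 − 0.84 = 0.16.
Bias = (nonresponse fraction) × (respondent percentage − nonrespondent percentage)
     = 0.16 × (34.7 − 42.9) = 0.16 × -8.2 = -1.312.

-1.3 percentage points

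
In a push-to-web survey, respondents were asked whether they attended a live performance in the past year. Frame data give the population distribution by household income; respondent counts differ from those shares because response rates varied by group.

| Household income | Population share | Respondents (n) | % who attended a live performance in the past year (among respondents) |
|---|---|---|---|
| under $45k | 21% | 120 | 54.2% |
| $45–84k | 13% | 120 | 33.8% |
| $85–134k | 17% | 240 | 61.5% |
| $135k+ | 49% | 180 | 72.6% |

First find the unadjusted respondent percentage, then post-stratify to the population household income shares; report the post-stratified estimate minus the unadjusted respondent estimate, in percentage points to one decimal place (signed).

+3.6 percentage points

Unadjusted (pooled respondent) estimate weights by respondent counts:
  (120/660)×54.2 + (120/660)×33.8 + (240/660)×61.5 + (180/660)×72.6 = 58.1636%
Reweighting by population household income shares:
  0.21×54.2 + 0.13×33.8 + 0.17×61.5 + 0.49×72.6 = 61.805%
Difference = 61.805 − 58.1636 = 3.6414 pp.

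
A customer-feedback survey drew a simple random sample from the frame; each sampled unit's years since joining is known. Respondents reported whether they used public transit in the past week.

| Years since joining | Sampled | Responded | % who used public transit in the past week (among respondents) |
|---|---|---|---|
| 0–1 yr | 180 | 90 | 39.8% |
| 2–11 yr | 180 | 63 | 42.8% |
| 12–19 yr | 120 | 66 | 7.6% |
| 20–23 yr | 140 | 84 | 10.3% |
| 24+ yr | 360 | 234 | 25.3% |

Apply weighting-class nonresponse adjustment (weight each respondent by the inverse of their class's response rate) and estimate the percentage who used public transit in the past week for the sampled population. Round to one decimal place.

26.9%

Response rates by class: 0–1 yr 90/180 = 50%, 2–11 yr 63/180 = 35%, 12–19 yr 66/120 = 55%, 20–23 yr 84/140 = 60%, 24+ yr 234/360 = 65%.
Inverse-response-rate weighting restores each class to its sampled count, so class totals weight by n_sampled:
  0–1 yr: 180 × 39.8 = 7164
  2–11 yr: 180 × 42.8 = 7704
  12–19 yr: 120 × 7.6 = 912
  20–23 yr: 140 × 10.3 = 1442
  24+ yr: 360 × 25.3 = 9108
Adjusted estimate = 26,330 / 980 = 26.8673 → 26.9%.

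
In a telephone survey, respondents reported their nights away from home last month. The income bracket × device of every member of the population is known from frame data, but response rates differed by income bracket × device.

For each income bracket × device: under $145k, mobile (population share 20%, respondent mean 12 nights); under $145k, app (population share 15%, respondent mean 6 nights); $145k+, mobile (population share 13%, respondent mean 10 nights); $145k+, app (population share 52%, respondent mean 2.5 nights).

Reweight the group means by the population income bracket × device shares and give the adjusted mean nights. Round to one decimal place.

5.9

Post-stratification weights by population share, not respondent share:
  under $145k, mobile: 0.2 × 12 = 2.4
  under $145k, app: 0.15 × 6 = 0.9
  $145k+, mobile: 0.13 × 10 = 1.3
  $145k+, app: 0.52 × 2.5 = 1.3
Post-stratified estimate = 5.9 → 5.9.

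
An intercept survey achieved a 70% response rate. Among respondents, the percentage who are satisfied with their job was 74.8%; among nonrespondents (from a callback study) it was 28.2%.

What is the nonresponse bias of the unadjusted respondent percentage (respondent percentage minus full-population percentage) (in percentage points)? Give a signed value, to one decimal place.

Nonresponse fraction = 1 − 0.7 = 0.3.
Bias = (nonresponse fraction) × (respondent percentage − nonrespondent percentage)
     = 0.3 × (74.8 − 28.2) = 0.3 × 46.6 = 13.98.

+14.0 percentage points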